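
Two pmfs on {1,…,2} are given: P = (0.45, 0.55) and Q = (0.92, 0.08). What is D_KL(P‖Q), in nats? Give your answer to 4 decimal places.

0.7385 nats

D(P‖Q) = Σ p·ln(p/q).
  0.45·ln(0.45/0.92) = -0.32181
  0.55·ln(0.55/0.08) = 1.06034
D(P‖Q) = 0.7385 nats.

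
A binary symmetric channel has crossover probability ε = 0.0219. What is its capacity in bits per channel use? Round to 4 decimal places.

0.8480 bits

Binary symmetric channel: C = 1 − h₂(ε) where h₂ is the binary entropy function.
h₂(0.0219) = −0.0219·log₂0.0219 − 0.9781·log₂0.9781 = 0.1520.
C = 1 − 0.1520 = 0.8480 bits per channel use.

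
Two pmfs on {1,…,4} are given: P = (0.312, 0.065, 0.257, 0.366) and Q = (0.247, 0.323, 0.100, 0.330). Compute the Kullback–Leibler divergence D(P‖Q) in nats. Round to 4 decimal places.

0.2492 nats

D(P‖Q) = Σ p·ln(p/q).
  0.312·ln(0.312/0.247) = 0.07289
  0.065·ln(0.065/0.323) = -0.10421
  0.257·ln(0.257/0.100) = 0.24258
  0.366·ln(0.366/0.330) = 0.03790
D(P‖Q) = 0.2492 nats.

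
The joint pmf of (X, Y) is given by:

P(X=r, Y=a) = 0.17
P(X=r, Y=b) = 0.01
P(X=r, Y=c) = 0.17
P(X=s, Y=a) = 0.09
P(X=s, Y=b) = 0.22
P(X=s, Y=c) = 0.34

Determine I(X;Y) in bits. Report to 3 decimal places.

Marginals: p(X) = (0.3500, 0.6500), p(Y) = (0.2600, 0.2300, 0.5100).
I(X;Y) = H(X) + H(Y) − H(X,Y).
H(X) = 0.9341, H(Y) = 1.4884, H(X,Y) = 2.2580.
I(X;Y) = 0.9341 + 1.4884 − 2.2580 = 0.164 bits.

0.164 bits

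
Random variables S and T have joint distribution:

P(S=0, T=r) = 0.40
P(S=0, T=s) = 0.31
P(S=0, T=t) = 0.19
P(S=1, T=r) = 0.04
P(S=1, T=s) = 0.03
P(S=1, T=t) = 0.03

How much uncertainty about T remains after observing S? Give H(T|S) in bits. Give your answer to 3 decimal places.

1.528 bits

Marginals: p(S) = (0.9000, 0.1000), p(T) = (0.4400, 0.3400, 0.2200).
H(T|S) = Σ p(S) · H(T|S=·).
  S=0: p=0.9000, H(T|S=0) = 1.5233
  S=1: p=0.1000, H(T|S=1) = 1.5710
Weighted sum = 1.528 bits.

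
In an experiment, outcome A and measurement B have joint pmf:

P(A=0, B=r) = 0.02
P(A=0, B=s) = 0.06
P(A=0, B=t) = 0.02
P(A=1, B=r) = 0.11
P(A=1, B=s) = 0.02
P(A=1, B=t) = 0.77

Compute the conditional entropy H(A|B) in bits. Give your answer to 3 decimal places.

0.280 bits

Chain rule: H(A|B) = H(A,B) − H(B).
Marginals: p(A) = (0.1000, 0.9000), p(B) = (0.1300, 0.0800, 0.7900).
H(A,B) = 1.2228 bits; H(B) = 0.9428 bits.
H(A|B) = 1.2228 − 0.9428 = 0.280 bits.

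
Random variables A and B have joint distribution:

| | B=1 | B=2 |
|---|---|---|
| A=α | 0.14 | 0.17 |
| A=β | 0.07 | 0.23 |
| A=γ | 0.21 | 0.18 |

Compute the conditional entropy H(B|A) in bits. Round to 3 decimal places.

Chain rule: H(B|A) = H(A,B) − H(A).
Marginals: p(A) = (0.3100, 0.3000, 0.3900), p(B) = (0.4200, 0.5800).
H(A,B) = 2.5061 bits; H(A) = 1.5747 bits.
H(B|A) = 2.5061 − 1.5747 = 0.931 bits.

0.931 bits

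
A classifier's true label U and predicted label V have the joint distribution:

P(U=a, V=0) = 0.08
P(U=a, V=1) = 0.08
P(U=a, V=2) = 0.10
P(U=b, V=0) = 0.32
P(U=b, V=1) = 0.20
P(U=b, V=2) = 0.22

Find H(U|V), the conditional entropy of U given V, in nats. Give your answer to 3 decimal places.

0.566 nats

Marginals: p(U) = (0.2600, 0.7400), p(V) = (0.4000, 0.2800, 0.3200).
H(U|V) = Σ p(V) · H(U|V=·).
  V=0: p=0.4000, H(U|V=0) = 0.5004
  V=1: p=0.2800, H(U|V=1) = 0.5983
  V=2: p=0.3200, H(U|V=2) = 0.6211
Weighted sum = 0.566 nats.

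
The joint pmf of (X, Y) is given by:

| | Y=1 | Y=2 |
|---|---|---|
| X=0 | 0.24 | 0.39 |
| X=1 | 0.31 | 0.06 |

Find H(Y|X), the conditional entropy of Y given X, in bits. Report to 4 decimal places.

Chain rule: H(Y|X) = H(X,Y) − H(X).
Marginals: p(X) = (0.6300, 0.3700), p(Y) = (0.5500, 0.4500).
H(X,Y) = 1.7913 bits; H(X) = 0.9507 bits.
H(Y|X) = 1.7913 − 0.9507 = 0.8406 bits.

0.8406 bits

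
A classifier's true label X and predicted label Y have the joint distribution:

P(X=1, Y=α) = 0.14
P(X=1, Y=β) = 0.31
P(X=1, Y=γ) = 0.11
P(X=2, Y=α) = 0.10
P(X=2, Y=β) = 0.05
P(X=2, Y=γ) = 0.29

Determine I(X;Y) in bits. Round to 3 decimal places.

0.206 bits

Marginals: p(X) = (0.5600, 0.4400), p(Y) = (0.2400, 0.3600, 0.4000).
I(X;Y) = H(X) + H(Y) − H(X,Y).
H(X) = 0.9896, H(Y) = 1.5535, H(X,Y) = 2.3374.
I(X;Y) = 0.9896 + 1.5535 − 2.3374 = 0.206 bits.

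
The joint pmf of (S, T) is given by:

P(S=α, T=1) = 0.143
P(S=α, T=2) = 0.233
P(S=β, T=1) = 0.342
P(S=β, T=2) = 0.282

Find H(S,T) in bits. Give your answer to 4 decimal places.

H(S,T) = −Σ p(x,y)·log₂ p(x,y) over all 4 cells.
  cell (α,1): −0.143·log₂0.143 = 0.40125
  cell (α,2): −0.233·log₂0.233 = 0.48967
  cell (β,1): −0.342·log₂0.342 = 0.52939
  cell (β,2): −0.282·log₂0.282 = 0.51500
Sum = 1.9353 bits.

1.9353 bits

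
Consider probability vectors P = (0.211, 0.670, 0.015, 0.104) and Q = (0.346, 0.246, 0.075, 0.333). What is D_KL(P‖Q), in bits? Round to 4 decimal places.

D(P‖Q) = Σ p·log₂(p/q).
  0.211·log₂(0.211/0.346) = -0.15055
  0.670·log₂(0.670/0.246) = 0.96849
  0.015·log₂(0.015/0.075) = -0.03483
  0.104·log₂(0.104/0.333) = -0.17461
D(P‖Q) = 0.6085 bits.

0.6085 bits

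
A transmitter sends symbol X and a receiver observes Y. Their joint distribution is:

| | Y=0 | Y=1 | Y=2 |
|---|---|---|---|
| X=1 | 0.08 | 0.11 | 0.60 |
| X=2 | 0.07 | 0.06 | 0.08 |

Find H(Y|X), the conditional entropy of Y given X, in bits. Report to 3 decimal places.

Marginals: p(X) = (0.7900, 0.2100), p(Y) = (0.1500, 0.1700, 0.6800).
H(Y|X) = Σ p(X) · H(Y|X=·).
  X=1: p=0.7900, H(Y|X=1) = 1.0320
  X=2: p=0.2100, H(Y|X=2) = 1.5751
Weighted sum = 1.146 bits.

1.146 bits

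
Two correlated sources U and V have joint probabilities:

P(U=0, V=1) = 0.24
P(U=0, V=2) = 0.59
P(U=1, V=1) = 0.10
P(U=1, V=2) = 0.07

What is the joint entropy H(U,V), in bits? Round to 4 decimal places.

1.5440 bits

H(U,V) = −Σ p(x,y)·log₂ p(x,y) over all 4 cells.
  cell (0,1): −0.24·log₂0.24 = 0.49413
  cell (0,2): −0.59·log₂0.59 = 0.44912
  cell (1,1): −0.10·log₂0.10 = 0.33219
  cell (1,2): −0.07·log₂0.07 = 0.26856
Sum = 1.5440 bits.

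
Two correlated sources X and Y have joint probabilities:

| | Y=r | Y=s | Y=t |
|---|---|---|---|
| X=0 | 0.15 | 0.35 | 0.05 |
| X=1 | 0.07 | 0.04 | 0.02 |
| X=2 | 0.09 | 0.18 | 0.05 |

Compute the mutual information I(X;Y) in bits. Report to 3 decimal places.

0.038 bits

Marginals: p(X) = (0.5500, 0.1300, 0.3200), p(Y) = (0.3100, 0.5700, 0.1200).
I(X;Y) = Σ p(x,y)·log₂[p(x,y)/(p(x)p(y))].
  (0,r): 0.15·log₂(0.8798) = -0.0277
  (0,s): 0.35·log₂(1.1164) = 0.0556
  (0,t): 0.05·log₂(0.7576) = -0.0200
  (1,r): 0.07·log₂(1.7370) = 0.0558
  (1,s): 0.04·log₂(0.5398) = -0.0356
  (1,t): 0.02·log₂(1.2821) = 0.0072
  (2,r): 0.09·log₂(0.9073) = -0.0126
  (2,s): 0.18·log₂(0.9868) = -0.0034
  (2,t): 0.05·log₂(1.3021) = 0.0190
Sum = 0.038 bits.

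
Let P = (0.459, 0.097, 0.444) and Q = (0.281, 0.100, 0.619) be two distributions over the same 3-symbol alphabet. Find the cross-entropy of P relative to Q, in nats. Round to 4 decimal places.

H(P,Q) = −Σ p·ln q.
  −0.459·ln(0.281) = 0.58265
  −0.097·ln(0.100) = 0.22335
  −0.444·ln(0.619) = 0.21296
H(P,Q) = 1.0190 nats.

1.0190 nats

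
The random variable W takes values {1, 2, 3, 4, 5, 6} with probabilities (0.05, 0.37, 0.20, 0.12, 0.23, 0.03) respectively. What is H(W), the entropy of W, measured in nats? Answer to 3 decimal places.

H(W) = −Σ p·ln p.
  −(0.05)·ln(0.05) = 0.1498
  −(0.37)·ln(0.37) = 0.3679
  −(0.20)·ln(0.20) = 0.3219
  −(0.12)·ln(0.12) = 0.2544
  −(0.23)·ln(0.23) = 0.3380
  −(0.03)·ln(0.03) = 0.1052
Sum: 0.1498 + 0.3679 + 0.3219 + 0.2544 + 0.3380 + 0.1052 = 1.537 nats.

1.537 nats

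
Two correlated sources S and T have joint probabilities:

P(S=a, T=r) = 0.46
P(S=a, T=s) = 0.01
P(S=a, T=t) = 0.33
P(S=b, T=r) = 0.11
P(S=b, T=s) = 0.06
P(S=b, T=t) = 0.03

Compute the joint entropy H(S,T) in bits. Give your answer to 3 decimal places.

1.855 bits

H(S,T) = −Σ p(x,y)·log₂ p(x,y) over all 6 cells.
  cell (a,r): −0.46·log₂0.46 = 0.5153
  cell (a,s): −0.01·log₂0.01 = 0.0664
  cell (a,t): −0.33·log₂0.33 = 0.5278
  cell (b,r): −0.11·log₂0.11 = 0.3503
  cell (b,s): −0.06·log₂0.06 = 0.2435
  cell (b,t): −0.03·log₂0.03 = 0.1518
Sum = 1.855 bits.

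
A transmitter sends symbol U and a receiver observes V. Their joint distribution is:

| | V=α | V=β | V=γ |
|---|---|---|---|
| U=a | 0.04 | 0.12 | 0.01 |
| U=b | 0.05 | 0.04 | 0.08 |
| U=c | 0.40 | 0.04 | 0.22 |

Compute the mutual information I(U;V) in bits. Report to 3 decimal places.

Marginals: p(U) = (0.1700, 0.1700, 0.6600), p(V) = (0.4900, 0.2000, 0.3100).
I(U;V) = H(U) + H(V) − H(U,V).
H(U) = 1.2648, H(V) = 1.4925, H(U,V) = 2.5077.
I(U;V) = 1.2648 + 1.4925 − 2.5077 = 0.250 bits.

0.250 bits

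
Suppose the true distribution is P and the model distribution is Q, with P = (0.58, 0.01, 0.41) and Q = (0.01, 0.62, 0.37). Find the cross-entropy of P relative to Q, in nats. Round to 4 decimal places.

3.0834 nats

H(P,Q) = −Σ p·ln q.
  −0.58·ln(0.01) = 2.67100
  −0.01·ln(0.62) = 0.00478
  −0.41·ln(0.37) = 0.40764
H(P,Q) = 3.0834 nats.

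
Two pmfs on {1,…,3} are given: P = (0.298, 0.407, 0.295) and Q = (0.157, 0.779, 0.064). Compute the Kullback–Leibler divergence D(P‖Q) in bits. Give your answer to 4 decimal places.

0.5447 bits

D(P‖Q) = Σ p·log₂(p/q).
  0.298·log₂(0.298/0.157) = 0.27552
  0.407·log₂(0.407/0.779) = -0.38119
  0.295·log₂(0.295/0.064) = 0.65035
D(P‖Q) = 0.5447 bits.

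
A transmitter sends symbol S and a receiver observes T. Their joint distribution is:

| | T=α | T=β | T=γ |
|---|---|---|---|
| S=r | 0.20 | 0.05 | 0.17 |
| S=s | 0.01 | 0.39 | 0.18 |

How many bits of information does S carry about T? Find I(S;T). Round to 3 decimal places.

Marginals: p(S) = (0.4200, 0.5800), p(T) = (0.2100, 0.4400, 0.3500).
I(S;T) = H(S) + H(T) − H(S,T).
H(S) = 0.9815, H(T) = 1.5241, H(S,T) = 2.1566.
I(S;T) = 0.9815 + 1.5241 − 2.1566 = 0.349 bits.

0.349 bits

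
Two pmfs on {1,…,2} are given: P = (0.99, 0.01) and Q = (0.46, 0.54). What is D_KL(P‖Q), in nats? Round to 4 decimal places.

D(P‖Q) = Σ p·ln(p/q).
  0.99·ln(0.99/0.46) = 0.75881
  0.01·ln(0.01/0.54) = -0.03989
D(P‖Q) = 0.7189 nats.

0.7189 nats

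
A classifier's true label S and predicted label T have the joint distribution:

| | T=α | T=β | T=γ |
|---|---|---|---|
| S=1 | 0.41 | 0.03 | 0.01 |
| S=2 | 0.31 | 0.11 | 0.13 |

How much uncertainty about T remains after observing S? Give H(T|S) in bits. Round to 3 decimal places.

Marginals: p(S) = (0.4500, 0.5500), p(T) = (0.7200, 0.1400, 0.1400).
H(T|S) = Σ p(S) · H(T|S=·).
  S=1: p=0.4500, H(T|S=1) = 0.5049
  S=2: p=0.5500, H(T|S=2) = 1.4225
Weighted sum = 1.010 bits.

1.010 bits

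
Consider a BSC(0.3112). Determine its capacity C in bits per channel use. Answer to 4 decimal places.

0.1054 bits

Binary symmetric channel: C = 1 − h₂(ε) where h₂ is the binary entropy function.
h₂(0.3112) = −0.3112·log₂0.3112 − 0.6888·log₂0.6888 = 0.8946.
C = 1 − 0.8946 = 0.1054 bits per channel use.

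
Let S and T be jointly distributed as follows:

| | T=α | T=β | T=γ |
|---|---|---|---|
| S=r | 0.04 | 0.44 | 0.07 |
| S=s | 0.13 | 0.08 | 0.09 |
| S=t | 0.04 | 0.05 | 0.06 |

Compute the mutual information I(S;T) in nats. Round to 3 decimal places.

0.148 nats

Marginals: p(S) = (0.5500, 0.3000, 0.1500), p(T) = (0.2100, 0.5700, 0.2200).
I(S;T) = Σ p(x,y)·ln[p(x,y)/(p(x)p(y))].
  (r,α): 0.04·ln(0.3463) = -0.0424
  (r,β): 0.44·ln(1.4035) = 0.1491
  (r,γ): 0.07·ln(0.5785) = -0.0383
  (s,α): 0.13·ln(2.0635) = 0.0942
  (s,β): 0.08·ln(0.4678) = -0.0608
  (s,γ): 0.09·ln(1.3636) = 0.0279
  (t,α): 0.04·ln(1.2698) = 0.0096
  (t,β): 0.05·ln(0.5848) = -0.0268
  (t,γ): 0.06·ln(1.8182) = 0.0359
Sum = 0.148 nats.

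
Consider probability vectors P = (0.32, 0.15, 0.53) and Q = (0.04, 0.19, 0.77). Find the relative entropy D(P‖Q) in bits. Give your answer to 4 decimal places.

D(P‖Q) = Σ p·log₂(p/q).
  0.32·log₂(0.32/0.04) = 0.96000
  0.15·log₂(0.15/0.19) = -0.05116
  0.53·log₂(0.53/0.77) = -0.28560
D(P‖Q) = 0.6232 bits.

0.6232 bits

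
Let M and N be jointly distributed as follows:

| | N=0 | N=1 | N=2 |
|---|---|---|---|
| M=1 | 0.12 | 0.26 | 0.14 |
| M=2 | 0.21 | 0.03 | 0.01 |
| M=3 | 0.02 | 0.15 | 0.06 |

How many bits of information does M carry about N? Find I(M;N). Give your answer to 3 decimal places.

Marginals: p(M) = (0.5200, 0.2500, 0.2300), p(N) = (0.3500, 0.4400, 0.2100).
I(M;N) = Σ p(x,y)·log₂[p(x,y)/(p(x)p(y))].
  (1,0): 0.12·log₂(0.6593) = -0.0721
  (1,1): 0.26·log₂(1.1364) = 0.0480
  (1,2): 0.14·log₂(1.2821) = 0.0502
  (2,0): 0.21·log₂(2.4000) = 0.2652
  (2,1): 0.03·log₂(0.2727) = -0.0562
  (2,2): 0.01·log₂(0.1905) = -0.0239
  (3,0): 0.02·log₂(0.2484) = -0.0402
  (3,1): 0.15·log₂(1.4822) = 0.0852
  (3,2): 0.06·log₂(1.2422) = 0.0188
Sum = 0.275 bits.

0.275 bits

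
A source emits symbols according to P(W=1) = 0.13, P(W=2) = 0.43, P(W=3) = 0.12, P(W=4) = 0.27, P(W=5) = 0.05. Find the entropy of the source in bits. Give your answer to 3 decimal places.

1.999 bits

H(W) = −Σ p·log₂ p.
  −(0.13)·log₂(0.13) = 0.3826
  −(0.43)·log₂(0.43) = 0.5236
  −(0.12)·log₂(0.12) = 0.3671
  −(0.27)·log₂(0.27) = 0.5100
  −(0.05)·log₂(0.05) = 0.2161
Sum: 0.3826 + 0.5236 + 0.3671 + 0.5100 + 0.2161 = 1.999 bits.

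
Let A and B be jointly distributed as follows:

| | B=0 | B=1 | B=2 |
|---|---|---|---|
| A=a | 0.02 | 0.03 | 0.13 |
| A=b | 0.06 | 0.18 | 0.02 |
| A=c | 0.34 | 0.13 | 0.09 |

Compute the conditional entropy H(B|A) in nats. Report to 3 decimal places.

Marginals: p(A) = (0.1800, 0.2600, 0.5600), p(B) = (0.4200, 0.3400, 0.2400).
H(B|A) = Σ p(A) · H(B|A=·).
  A=a: p=0.1800, H(B|A=a) = 0.7778
  A=b: p=0.2600, H(B|A=b) = 0.7903
  A=c: p=0.5600, H(B|A=c) = 0.9358
Weighted sum = 0.870 nats.

0.870 nats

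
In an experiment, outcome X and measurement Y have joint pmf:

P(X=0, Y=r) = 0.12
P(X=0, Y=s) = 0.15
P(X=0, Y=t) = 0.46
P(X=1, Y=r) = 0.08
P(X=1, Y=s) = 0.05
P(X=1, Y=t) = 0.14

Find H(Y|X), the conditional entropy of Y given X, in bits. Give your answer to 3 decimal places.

1.356 bits

Marginals: p(X) = (0.7300, 0.2700), p(Y) = (0.2000, 0.2000, 0.6000).
H(Y|X) = Σ p(X) · H(Y|X=·).
  X=0: p=0.7300, H(Y|X=0) = 1.3171
  X=1: p=0.2700, H(Y|X=1) = 1.4618
Weighted sum = 1.356 bits.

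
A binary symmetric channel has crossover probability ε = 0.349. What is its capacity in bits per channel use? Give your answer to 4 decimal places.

Binary symmetric channel: C = 1 − h₂(ε) where h₂ is the binary entropy function.
h₂(0.349) = −0.349·log₂0.349 − 0.651·log₂0.651 = 0.9332.
C = 1 − 0.9332 = 0.0668 bits per channel use.

0.0668 bits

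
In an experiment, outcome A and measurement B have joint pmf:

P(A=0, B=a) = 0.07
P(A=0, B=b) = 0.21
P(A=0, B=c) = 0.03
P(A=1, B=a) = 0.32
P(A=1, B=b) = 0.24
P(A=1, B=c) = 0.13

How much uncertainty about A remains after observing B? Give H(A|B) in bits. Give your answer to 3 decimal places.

0.825 bits

Marginals: p(A) = (0.3100, 0.6900), p(B) = (0.3900, 0.4500, 0.1600).
H(A|B) = Σ p(B) · H(A|B=·).
  B=a: p=0.3900, H(A|B=a) = 0.6790
  B=b: p=0.4500, H(A|B=b) = 0.9968
  B=c: p=0.1600, H(A|B=c) = 0.6962
Weighted sum = 0.825 bits.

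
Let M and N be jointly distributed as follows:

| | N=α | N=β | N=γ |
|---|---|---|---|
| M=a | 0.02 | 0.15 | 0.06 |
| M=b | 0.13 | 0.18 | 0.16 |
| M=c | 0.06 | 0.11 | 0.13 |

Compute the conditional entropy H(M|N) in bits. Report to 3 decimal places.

Marginals: p(M) = (0.2300, 0.4700, 0.3000), p(N) = (0.2100, 0.4400, 0.3500).
H(M|N) = Σ p(N) · H(M|N=·).
  N=α: p=0.2100, H(M|N=α) = 1.2678
  N=β: p=0.4400, H(M|N=β) = 1.5568
  N=γ: p=0.3500, H(M|N=γ) = 1.4831
Weighted sum = 1.470 bits.

1.470 bits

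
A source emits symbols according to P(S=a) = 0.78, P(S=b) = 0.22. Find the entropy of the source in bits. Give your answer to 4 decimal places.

0.7602 bits

H(S) = −Σ p·log₂ p.
  −(0.78)·log₂(0.78) = 0.27959
  −(0.22)·log₂(0.22) = 0.48057
Sum: 0.27959 + 0.48057 = 0.7602 bits.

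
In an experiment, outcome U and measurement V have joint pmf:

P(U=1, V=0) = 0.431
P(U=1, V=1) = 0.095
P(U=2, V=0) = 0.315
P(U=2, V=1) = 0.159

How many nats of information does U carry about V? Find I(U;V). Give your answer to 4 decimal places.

0.0159 nats

Marginals: p(U) = (0.5260, 0.4740), p(V) = (0.7460, 0.2540).
I(U;V) = H(U) + H(V) − H(U,V).
H(U) = 0.6918, H(V) = 0.5667, H(U,V) = 1.2426.
I(U;V) = 0.6918 + 0.5667 − 1.2426 = 0.0159 nats.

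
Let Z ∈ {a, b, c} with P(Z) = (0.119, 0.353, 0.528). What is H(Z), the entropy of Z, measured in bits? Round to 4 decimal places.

1.3822 bits

H(Z) = −Σ p·log₂ p.
  −(0.119)·log₂(0.119) = 0.36545
  −(0.353)·log₂(0.353) = 0.53030
  −(0.528)·log₂(0.528) = 0.48649
Sum: 0.36545 + 0.53030 + 0.48649 = 1.3822 bits.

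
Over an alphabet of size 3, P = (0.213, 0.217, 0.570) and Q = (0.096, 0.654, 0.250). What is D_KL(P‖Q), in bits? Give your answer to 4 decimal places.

D(P‖Q) = Σ p·log₂(p/q).
  0.213·log₂(0.213/0.096) = 0.24490
  0.217·log₂(0.217/0.654) = -0.34538
  0.570·log₂(0.570/0.250) = 0.67775
D(P‖Q) = 0.5773 bits.

0.5773 bits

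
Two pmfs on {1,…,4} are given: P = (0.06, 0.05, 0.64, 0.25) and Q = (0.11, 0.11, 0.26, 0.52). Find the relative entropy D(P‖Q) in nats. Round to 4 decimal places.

D(P‖Q) = Σ p·ln(p/q).
  0.06·ln(0.06/0.11) = -0.03637
  0.05·ln(0.05/0.11) = -0.03942
  0.64·ln(0.64/0.26) = 0.57650
  0.25·ln(0.25/0.52) = -0.18309
D(P‖Q) = 0.3176 nats.

0.3176 nats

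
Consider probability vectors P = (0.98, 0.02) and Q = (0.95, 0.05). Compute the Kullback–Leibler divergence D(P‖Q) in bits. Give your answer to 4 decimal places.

D(P‖Q) = Σ p·log₂(p/q).
  0.98·log₂(0.98/0.95) = 0.04396
  0.02·log₂(0.02/0.05) = -0.02644
D(P‖Q) = 0.0175 bits.

0.0175 bits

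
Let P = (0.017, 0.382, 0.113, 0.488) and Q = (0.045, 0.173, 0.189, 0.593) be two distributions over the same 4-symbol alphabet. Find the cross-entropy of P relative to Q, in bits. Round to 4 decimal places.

H(P,Q) = −Σ p·log₂ q.
  −0.017·log₂(0.045) = 0.07606
  −0.382·log₂(0.173) = 0.96690
  −0.113·log₂(0.189) = 0.27160
  −0.488·log₂(0.593) = 0.36790
H(P,Q) = 1.6825 bits.

1.6825 bits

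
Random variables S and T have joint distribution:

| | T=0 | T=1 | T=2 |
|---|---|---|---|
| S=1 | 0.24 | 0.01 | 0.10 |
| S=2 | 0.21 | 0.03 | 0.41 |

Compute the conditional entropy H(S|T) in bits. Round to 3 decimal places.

0.845 bits

Chain rule: H(S|T) = H(S,T) − H(T).
Marginals: p(S) = (0.3500, 0.6500), p(T) = (0.4500, 0.0400, 0.5100).
H(S,T) = 2.0447 bits; H(T) = 1.1996 bits.
H(S|T) = 2.0447 − 1.1996 = 0.845 bits.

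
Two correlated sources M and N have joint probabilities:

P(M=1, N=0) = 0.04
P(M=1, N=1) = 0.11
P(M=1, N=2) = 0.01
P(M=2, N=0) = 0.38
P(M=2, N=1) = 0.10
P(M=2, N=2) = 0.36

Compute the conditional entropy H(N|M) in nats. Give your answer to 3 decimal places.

0.944 nats

Chain rule: H(N|M) = H(M,N) − H(M).
Marginals: p(M) = (0.1600, 0.8400), p(N) = (0.4200, 0.2100, 0.3700).
H(M,N) = 1.3833 nats; H(M) = 0.4397 nats.
H(N|M) = 1.3833 − 0.4397 = 0.944 nats.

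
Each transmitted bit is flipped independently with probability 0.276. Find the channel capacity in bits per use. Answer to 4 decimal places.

Binary symmetric channel: C = 1 − h₂(ε) where h₂ is the binary entropy function.
h₂(0.276) = −0.276·log₂0.276 − 0.724·log₂0.724 = 0.8499.
C = 1 − 0.8499 = 0.1501 bits per channel use.

0.1501 bits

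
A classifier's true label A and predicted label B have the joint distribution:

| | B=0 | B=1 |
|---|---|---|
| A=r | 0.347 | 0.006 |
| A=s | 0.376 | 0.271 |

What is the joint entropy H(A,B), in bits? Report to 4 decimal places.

H(A,B) = −Σ p(x,y)·log₂ p(x,y) over all 4 cells.
  cell (r,0): −0.347·log₂0.347 = 0.52987
  cell (r,1): −0.006·log₂0.006 = 0.04428
  cell (s,0): −0.376·log₂0.376 = 0.53061
  cell (s,1): −0.271·log₂0.271 = 0.51047
Sum = 1.6152 bits.

1.6152 bits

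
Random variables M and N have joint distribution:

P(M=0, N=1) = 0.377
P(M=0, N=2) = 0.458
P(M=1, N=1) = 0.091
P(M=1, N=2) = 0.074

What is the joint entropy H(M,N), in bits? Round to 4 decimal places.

H(M,N) = −Σ p(x,y)·log₂ p(x,y) over all 4 cells.
  cell (0,1): −0.377·log₂0.377 = 0.53058
  cell (0,2): −0.458·log₂0.458 = 0.51597
  cell (1,1): −0.091·log₂0.091 = 0.31468
  cell (1,2): −0.074·log₂0.074 = 0.27797
Sum = 1.6392 bits.

1.6392 bits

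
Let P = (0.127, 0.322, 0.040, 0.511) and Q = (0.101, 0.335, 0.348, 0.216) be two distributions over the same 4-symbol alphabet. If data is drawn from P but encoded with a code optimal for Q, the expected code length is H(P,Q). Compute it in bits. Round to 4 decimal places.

H(P,Q) = −Σ p·log₂ q.
  −0.127·log₂(0.101) = 0.42006
  −0.322·log₂(0.335) = 0.50804
  −0.040·log₂(0.348) = 0.06091
  −0.511·log₂(0.216) = 1.12977
H(P,Q) = 2.1188 bits.

2.1188 bits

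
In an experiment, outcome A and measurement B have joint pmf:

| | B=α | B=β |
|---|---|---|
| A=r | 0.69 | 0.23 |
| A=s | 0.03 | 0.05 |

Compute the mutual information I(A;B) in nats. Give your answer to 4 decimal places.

0.0227 nats

Marginals: p(A) = (0.9200, 0.0800), p(B) = (0.7200, 0.2800).
I(A;B) = Σ p(x,y)·ln[p(x,y)/(p(x)p(y))].
  (r,α): 0.69·ln(1.0417) = 0.02817
  (r,β): 0.23·ln(0.8929) = -0.02607
  (s,α): 0.03·ln(0.5208) = -0.01957
  (s,β): 0.05·ln(2.2321) = 0.04015
Sum = 0.0227 nats.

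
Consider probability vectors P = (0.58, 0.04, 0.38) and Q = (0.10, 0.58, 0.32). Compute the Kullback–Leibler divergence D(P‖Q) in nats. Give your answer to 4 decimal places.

0.9779 nats

D(P‖Q) = Σ p·ln(p/q).
  0.58·ln(0.58/0.10) = 1.01956
  0.04·ln(0.04/0.58) = -0.10697
  0.38·ln(0.38/0.32) = 0.06530
D(P‖Q) = 0.9779 nats.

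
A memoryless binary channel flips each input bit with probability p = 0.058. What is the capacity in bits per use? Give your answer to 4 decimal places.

0.6805 bits

Binary symmetric channel: C = 1 − h₂(ε) where h₂ is the binary entropy function.
h₂(0.058) = −0.058·log₂0.058 − 0.942·log₂0.942 = 0.3195.
C = 1 − 0.3195 = 0.6805 bits per channel use.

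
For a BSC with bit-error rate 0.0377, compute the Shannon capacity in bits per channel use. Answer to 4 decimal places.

0.7684 bits

Binary symmetric channel: C = 1 − h₂(ε) where h₂ is the binary entropy function.
h₂(0.0377) = −0.0377·log₂0.0377 − 0.9623·log₂0.9623 = 0.2316.
C = 1 − 0.2316 = 0.7684 bits per channel use.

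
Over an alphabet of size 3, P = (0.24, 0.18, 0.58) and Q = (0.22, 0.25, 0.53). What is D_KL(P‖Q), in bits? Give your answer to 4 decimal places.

D(P‖Q) = Σ p·log₂(p/q).
  0.24·log₂(0.24/0.22) = 0.03013
  0.18·log₂(0.18/0.25) = -0.08531
  0.58·log₂(0.58/0.53) = 0.07544
D(P‖Q) = 0.0203 bits.

0.0203 bits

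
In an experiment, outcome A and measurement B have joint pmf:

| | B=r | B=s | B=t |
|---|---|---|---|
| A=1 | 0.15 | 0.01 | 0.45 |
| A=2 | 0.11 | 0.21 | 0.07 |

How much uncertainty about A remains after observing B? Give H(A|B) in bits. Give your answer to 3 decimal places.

0.611 bits

Marginals: p(A) = (0.6100, 0.3900), p(B) = (0.2600, 0.2200, 0.5200).
H(A|B) = Σ p(B) · H(A|B=·).
  B=r: p=0.2600, H(A|B=r) = 0.9829
  B=s: p=0.2200, H(A|B=s) = 0.2668
  B=t: p=0.5200, H(A|B=t) = 0.5700
Weighted sum = 0.611 bits.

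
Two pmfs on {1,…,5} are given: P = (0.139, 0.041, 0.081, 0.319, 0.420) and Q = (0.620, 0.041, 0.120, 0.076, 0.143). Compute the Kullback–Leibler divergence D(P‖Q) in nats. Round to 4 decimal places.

0.6704 nats

D(P‖Q) = Σ p·ln(p/q).
  0.139·ln(0.139/0.620) = -0.20784
  0.041·ln(0.041/0.041) = 0.00000
  0.081·ln(0.081/0.120) = -0.03184
  0.319·ln(0.319/0.076) = 0.45759
  0.420·ln(0.420/0.143) = 0.45251
D(P‖Q) = 0.6704 nats.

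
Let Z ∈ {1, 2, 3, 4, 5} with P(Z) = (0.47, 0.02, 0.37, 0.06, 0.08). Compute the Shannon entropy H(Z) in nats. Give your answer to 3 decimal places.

1.172 nats

H(Z) = −Σ p·ln p.
  −(0.47)·ln(0.47) = 0.3549
  −(0.02)·ln(0.02) = 0.0782
  −(0.37)·ln(0.37) = 0.3679
  −(0.06)·ln(0.06) = 0.1688
  −(0.08)·ln(0.08) = 0.2021
Sum: 0.3549 + 0.0782 + 0.3679 + 0.1688 + 0.2021 = 1.172 nats.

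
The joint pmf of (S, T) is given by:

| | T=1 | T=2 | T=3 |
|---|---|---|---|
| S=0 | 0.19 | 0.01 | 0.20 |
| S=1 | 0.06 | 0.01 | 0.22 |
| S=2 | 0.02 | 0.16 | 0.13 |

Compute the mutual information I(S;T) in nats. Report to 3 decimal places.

0.211 nats

Marginals: p(S) = (0.4000, 0.2900, 0.3100), p(T) = (0.2700, 0.1800, 0.5500).
I(S;T) = H(S) + H(T) − H(S,T).
H(S) = 1.0886, H(T) = 0.9910, H(S,T) = 1.8681.
I(S;T) = 1.0886 + 0.9910 − 1.8681 = 0.211 nats.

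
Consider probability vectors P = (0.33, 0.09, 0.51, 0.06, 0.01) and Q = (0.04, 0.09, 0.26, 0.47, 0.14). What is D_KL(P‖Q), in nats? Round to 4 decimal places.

0.8901 nats

D(P‖Q) = Σ p·ln(p/q).
  0.33·ln(0.33/0.04) = 0.69637
  0.09·ln(0.09/0.09) = 0.00000
  0.51·ln(0.51/0.26) = 0.34360
  0.06·ln(0.06/0.47) = -0.12350
  0.01·ln(0.01/0.14) = -0.02639
D(P‖Q) = 0.8901 nats.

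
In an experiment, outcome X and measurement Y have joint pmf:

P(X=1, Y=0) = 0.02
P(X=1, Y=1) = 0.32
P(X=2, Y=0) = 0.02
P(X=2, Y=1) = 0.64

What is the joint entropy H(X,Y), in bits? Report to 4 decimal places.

1.1639 bits

H(X,Y) = −Σ p(x,y)·log₂ p(x,y) over all 4 cells.
  cell (1,0): −0.02·log₂0.02 = 0.11288
  cell (1,1): −0.32·log₂0.32 = 0.52603
  cell (2,0): −0.02·log₂0.02 = 0.11288
  cell (2,1): −0.64·log₂0.64 = 0.41207
Sum = 1.1639 bits.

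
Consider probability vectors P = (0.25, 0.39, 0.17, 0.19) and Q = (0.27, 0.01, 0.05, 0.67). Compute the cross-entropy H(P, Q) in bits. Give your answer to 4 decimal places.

H(P,Q) = −Σ p·log₂ q.
  −0.25·log₂(0.27) = 0.47224
  −0.39·log₂(0.01) = 2.59110
  −0.17·log₂(0.05) = 0.73473
  −0.19·log₂(0.67) = 0.10978
H(P,Q) = 3.9078 bits.

3.9078 bits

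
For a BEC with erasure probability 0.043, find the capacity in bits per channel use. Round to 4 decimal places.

Binary erasure channel: capacity C = 1 − ε.
C = 1 − 0.043 = 0.9570 bits per channel use.

0.9570 bits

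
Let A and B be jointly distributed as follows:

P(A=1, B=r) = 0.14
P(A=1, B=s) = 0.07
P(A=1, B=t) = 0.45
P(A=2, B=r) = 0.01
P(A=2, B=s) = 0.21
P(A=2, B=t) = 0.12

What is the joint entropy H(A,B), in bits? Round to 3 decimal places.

2.090 bits

H(A,B) = −Σ p(x,y)·log₂ p(x,y) over all 6 cells.
  cell (1,r): −0.14·log₂0.14 = 0.3971
  cell (1,s): −0.07·log₂0.07 = 0.2686
  cell (1,t): −0.45·log₂0.45 = 0.5184
  cell (2,r): −0.01·log₂0.01 = 0.0664
  cell (2,s): −0.21·log₂0.21 = 0.4728
  cell (2,t): −0.12·log₂0.12 = 0.3671
Sum = 2.090 bits.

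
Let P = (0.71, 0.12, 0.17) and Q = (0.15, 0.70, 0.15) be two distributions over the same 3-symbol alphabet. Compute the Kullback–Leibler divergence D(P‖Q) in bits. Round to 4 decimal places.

D(P‖Q) = Σ p·log₂(p/q).
  0.71·log₂(0.71/0.15) = 1.59243
  0.12·log₂(0.12/0.70) = -0.30532
  0.17·log₂(0.17/0.15) = 0.03070
D(P‖Q) = 1.3178 bits.

1.3178 bits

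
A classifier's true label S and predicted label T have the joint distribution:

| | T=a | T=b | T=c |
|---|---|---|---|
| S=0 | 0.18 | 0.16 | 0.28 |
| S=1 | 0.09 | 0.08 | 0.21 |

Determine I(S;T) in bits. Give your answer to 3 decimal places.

0.007 bits

Marginals: p(S) = (0.6200, 0.3800), p(T) = (0.2700, 0.2400, 0.4900).
I(S;T) = Σ p(x,y)·log₂[p(x,y)/(p(x)p(y))].
  (0,a): 0.18·log₂(1.0753) = 0.0188
  (0,b): 0.16·log₂(1.0753) = 0.0168
  (0,c): 0.28·log₂(0.9217) = -0.0330
  (1,a): 0.09·log₂(0.8772) = -0.0170
  (1,b): 0.08·log₂(0.8772) = -0.0151
  (1,c): 0.21·log₂(1.1278) = 0.0364
Sum = 0.007 bits.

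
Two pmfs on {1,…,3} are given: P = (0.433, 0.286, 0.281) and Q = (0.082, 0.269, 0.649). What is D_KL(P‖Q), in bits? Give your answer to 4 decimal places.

0.7254 bits

D(P‖Q) = Σ p·log₂(p/q).
  0.433·log₂(0.433/0.082) = 1.03949
  0.286·log₂(0.286/0.269) = 0.02528
  0.281·log₂(0.281/0.649) = -0.33935
D(P‖Q) = 0.7254 bits.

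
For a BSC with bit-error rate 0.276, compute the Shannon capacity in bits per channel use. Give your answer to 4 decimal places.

0.1501 bits

Binary symmetric channel: C = 1 − h₂(ε) where h₂ is the binary entropy function.
h₂(0.276) = −0.276·log₂0.276 − 0.724·log₂0.724 = 0.8499.
C = 1 − 0.8499 = 0.1501 bits per channel use.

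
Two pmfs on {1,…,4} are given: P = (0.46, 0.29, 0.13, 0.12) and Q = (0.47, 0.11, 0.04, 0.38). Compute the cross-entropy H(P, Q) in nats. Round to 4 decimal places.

H(P,Q) = −Σ p·ln q.
  −0.46·ln(0.47) = 0.34731
  −0.29·ln(0.11) = 0.64011
  −0.13·ln(0.04) = 0.41845
  −0.12·ln(0.38) = 0.11611
H(P,Q) = 1.5220 nats.

1.5220 nats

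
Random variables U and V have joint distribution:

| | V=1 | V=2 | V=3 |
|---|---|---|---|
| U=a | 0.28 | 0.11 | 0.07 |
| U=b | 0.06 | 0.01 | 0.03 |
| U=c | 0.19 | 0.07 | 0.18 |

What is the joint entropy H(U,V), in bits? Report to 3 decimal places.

H(U,V) = −Σ p(x,y)·log₂ p(x,y) over all 9 cells.
  cell (a,1): −0.28·log₂0.28 = 0.5142
  cell (a,2): −0.11·log₂0.11 = 0.3503
  cell (a,3): −0.07·log₂0.07 = 0.2686
  cell (b,1): −0.06·log₂0.06 = 0.2435
  cell (b,2): −0.01·log₂0.01 = 0.0664
  cell (b,3): −0.03·log₂0.03 = 0.1518
  cell (c,1): −0.19·log₂0.19 = 0.4552
  cell (c,2): −0.07·log₂0.07 = 0.2686
  cell (c,3): −0.18·log₂0.18 = 0.4453
Sum = 2.764 bits.

2.764 bits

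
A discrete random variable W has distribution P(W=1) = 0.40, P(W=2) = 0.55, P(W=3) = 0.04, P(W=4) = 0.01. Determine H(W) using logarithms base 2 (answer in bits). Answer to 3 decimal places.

H(W) = −Σ p·log₂ p.
  −(0.40)·log₂(0.40) = 0.5288
  −(0.55)·log₂(0.55) = 0.4744
  −(0.04)·log₂(0.04) = 0.1858
  −(0.01)·log₂(0.01) = 0.0664
Sum: 0.5288 + 0.4744 + 0.1858 + 0.0664 = 1.255 bits.

1.255 bits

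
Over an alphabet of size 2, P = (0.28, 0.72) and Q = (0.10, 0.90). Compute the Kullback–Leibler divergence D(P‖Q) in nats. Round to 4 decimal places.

D(P‖Q) = Σ p·ln(p/q).
  0.28·ln(0.28/0.10) = 0.28829
  0.72·ln(0.72/0.90) = -0.16066
D(P‖Q) = 0.1276 nats.

0.1276 nats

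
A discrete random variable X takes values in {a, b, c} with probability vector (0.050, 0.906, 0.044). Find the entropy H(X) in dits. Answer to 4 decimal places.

0.1636 dits

H(X) = −Σ p·log₁₀ p.
  −(0.050)·log₁₀(0.050) = 0.06505
  −(0.906)·log₁₀(0.906) = 0.03884
  −(0.044)·log₁₀(0.044) = 0.05969
Sum: 0.06505 + 0.03884 + 0.05969 = 0.1636 dits.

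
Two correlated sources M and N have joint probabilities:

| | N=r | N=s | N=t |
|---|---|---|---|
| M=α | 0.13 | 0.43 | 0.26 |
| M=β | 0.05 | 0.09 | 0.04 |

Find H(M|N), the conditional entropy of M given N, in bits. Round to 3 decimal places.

0.669 bits

Marginals: p(M) = (0.8200, 0.1800), p(N) = (0.1800, 0.5200, 0.3000).
H(M|N) = Σ p(N) · H(M|N=·).
  N=r: p=0.1800, H(M|N=r) = 0.8524
  N=s: p=0.5200, H(M|N=s) = 0.6647
  N=t: p=0.3000, H(M|N=t) = 0.5665
Weighted sum = 0.669 bits.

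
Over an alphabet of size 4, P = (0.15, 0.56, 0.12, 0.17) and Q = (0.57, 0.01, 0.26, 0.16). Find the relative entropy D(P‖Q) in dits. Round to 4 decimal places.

0.8562 dits

D(P‖Q) = Σ p·log₁₀(p/q).
  0.15·log₁₀(0.15/0.57) = -0.08697
  0.56·log₁₀(0.56/0.01) = 0.97899
  0.12·log₁₀(0.12/0.26) = -0.04030
  0.17·log₁₀(0.17/0.16) = 0.00448
D(P‖Q) = 0.8562 dits.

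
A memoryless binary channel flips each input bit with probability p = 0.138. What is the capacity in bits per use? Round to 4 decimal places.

Binary symmetric channel: C = 1 − h₂(ε) where h₂ is the binary entropy function.
h₂(0.138) = −0.138·log₂0.138 − 0.862·log₂0.862 = 0.5790.
C = 1 − 0.5790 = 0.4210 bits per channel use.

0.4210 bits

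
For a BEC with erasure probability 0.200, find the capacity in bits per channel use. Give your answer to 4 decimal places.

Binary erasure channel: capacity C = 1 − ε.
C = 1 − 0.200 = 0.8000 bits per channel use.

0.8000 bits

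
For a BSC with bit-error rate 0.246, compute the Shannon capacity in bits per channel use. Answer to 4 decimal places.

Binary symmetric channel: C = 1 − h₂(ε) where h₂ is the binary entropy function.
h₂(0.246) = −0.246·log₂0.246 − 0.754·log₂0.754 = 0.8049.
C = 1 − 0.8049 = 0.1951 bits per channel use.

0.1951 bits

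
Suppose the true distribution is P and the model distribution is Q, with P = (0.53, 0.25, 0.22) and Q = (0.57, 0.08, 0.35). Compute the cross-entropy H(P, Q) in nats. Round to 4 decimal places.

1.1603 nats

H(P,Q) = −Σ p·ln q.
  −0.53·ln(0.57) = 0.29792
  −0.25·ln(0.08) = 0.63143
  −0.22·ln(0.35) = 0.23096
H(P,Q) = 1.1603 nats.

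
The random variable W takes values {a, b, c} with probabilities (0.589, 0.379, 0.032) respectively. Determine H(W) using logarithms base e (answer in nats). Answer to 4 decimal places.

H(W) = −Σ p·ln p.
  −(0.589)·ln(0.589) = 0.31177
  −(0.379)·ln(0.379) = 0.36771
  −(0.032)·ln(0.032) = 0.11014
Sum: 0.31177 + 0.36771 + 0.11014 = 0.7896 nats.

0.7896 nats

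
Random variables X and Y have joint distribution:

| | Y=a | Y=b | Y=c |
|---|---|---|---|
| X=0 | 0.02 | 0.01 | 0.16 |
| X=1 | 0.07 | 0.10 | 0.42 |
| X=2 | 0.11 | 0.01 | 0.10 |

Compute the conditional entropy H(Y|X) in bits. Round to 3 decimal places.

1.093 bits

Chain rule: H(Y|X) = H(X,Y) − H(X).
Marginals: p(X) = (0.1900, 0.5900, 0.2200), p(Y) = (0.2000, 0.1200, 0.6800).
H(X,Y) = 2.4776 bits; H(X) = 1.3849 bits.
H(Y|X) = 2.4776 − 1.3849 = 1.093 bits.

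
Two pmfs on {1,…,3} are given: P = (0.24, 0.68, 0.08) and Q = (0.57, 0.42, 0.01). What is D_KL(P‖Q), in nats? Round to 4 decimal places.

0.2864 nats

D(P‖Q) = Σ p·ln(p/q).
  0.24·ln(0.24/0.57) = -0.20760
  0.68·ln(0.68/0.42) = 0.32765
  0.08·ln(0.08/0.01) = 0.16636
D(P‖Q) = 0.2864 nats.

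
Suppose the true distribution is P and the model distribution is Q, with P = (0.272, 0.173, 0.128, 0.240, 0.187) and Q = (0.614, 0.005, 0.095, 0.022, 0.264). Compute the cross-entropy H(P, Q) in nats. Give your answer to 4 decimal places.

2.5156 nats

H(P,Q) = −Σ p·ln q.
  −0.272·ln(0.614) = 0.13267
  −0.173·ln(0.005) = 0.91661
  −0.128·ln(0.095) = 0.30130
  −0.240·ln(0.022) = 0.91601
  −0.187·ln(0.264) = 0.24905
H(P,Q) = 2.5156 nats.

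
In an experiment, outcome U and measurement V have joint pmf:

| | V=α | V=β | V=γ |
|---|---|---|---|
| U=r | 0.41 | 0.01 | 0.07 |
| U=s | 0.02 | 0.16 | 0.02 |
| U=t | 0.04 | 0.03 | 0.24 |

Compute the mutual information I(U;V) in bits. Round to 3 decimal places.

0.654 bits

Marginals: p(U) = (0.4900, 0.2000, 0.3100), p(V) = (0.4700, 0.2000, 0.3300).
I(U;V) = H(U) + H(V) − H(U,V).
H(U) = 1.4925, H(V) = 1.5042, H(U,V) = 2.3428.
I(U;V) = 1.4925 + 1.5042 − 2.3428 = 0.654 bits.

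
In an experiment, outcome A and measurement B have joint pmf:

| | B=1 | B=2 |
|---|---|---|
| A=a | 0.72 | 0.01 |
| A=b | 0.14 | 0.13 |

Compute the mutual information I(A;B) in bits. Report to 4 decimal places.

Marginals: p(A) = (0.7300, 0.2700), p(B) = (0.8600, 0.1400).
I(A;B) = H(A) + H(B) − H(A,B).
H(A) = 0.8415, H(B) = 0.5842, H(A,B) = 1.1874.
I(A;B) = 0.8415 + 0.5842 − 1.1874 = 0.2383 bits.

0.2383 bits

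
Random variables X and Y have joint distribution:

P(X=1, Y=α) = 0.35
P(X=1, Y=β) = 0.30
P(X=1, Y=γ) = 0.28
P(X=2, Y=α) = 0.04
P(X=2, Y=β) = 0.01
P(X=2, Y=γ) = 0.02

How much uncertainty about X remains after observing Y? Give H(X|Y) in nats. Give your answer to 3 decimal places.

0.247 nats

Marginals: p(X) = (0.9300, 0.0700), p(Y) = (0.3900, 0.3100, 0.3000).
H(X|Y) = Σ p(Y) · H(X|Y=·).
  Y=α: p=0.3900, H(X|Y=α) = 0.3307
  Y=β: p=0.3100, H(X|Y=β) = 0.1425
  Y=γ: p=0.3000, H(X|Y=γ) = 0.2449
Weighted sum = 0.247 nats.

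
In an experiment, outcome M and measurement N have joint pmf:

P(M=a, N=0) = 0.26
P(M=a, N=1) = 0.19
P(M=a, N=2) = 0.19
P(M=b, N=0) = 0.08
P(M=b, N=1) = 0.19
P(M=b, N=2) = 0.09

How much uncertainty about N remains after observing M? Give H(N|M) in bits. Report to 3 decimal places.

Marginals: p(M) = (0.6400, 0.3600), p(N) = (0.3400, 0.3800, 0.2800).
H(N|M) = Σ p(M) · H(N|M=·).
  M=a: p=0.6400, H(N|M=a) = 1.5682
  M=b: p=0.3600, H(N|M=b) = 1.4688
Weighted sum = 1.532 bits.

1.532 bits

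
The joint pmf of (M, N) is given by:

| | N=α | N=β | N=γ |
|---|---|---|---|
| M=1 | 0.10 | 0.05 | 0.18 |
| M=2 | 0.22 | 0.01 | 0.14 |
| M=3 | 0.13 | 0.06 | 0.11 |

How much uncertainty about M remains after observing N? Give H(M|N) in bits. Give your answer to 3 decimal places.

Marginals: p(M) = (0.3300, 0.3700, 0.3000), p(N) = (0.4500, 0.1200, 0.4300).
H(M|N) = Σ p(N) · H(M|N=·).
  N=α: p=0.4500, H(M|N=α) = 1.5045
  N=β: p=0.1200, H(M|N=β) = 1.3250
  N=γ: p=0.4300, H(M|N=γ) = 1.5561
Weighted sum = 1.505 bits.

1.505 bits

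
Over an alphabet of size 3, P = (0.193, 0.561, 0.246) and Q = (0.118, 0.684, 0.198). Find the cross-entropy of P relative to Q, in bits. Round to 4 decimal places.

1.4772 bits

H(P,Q) = −Σ p·log₂ q.
  −0.193·log₂(0.118) = 0.59505
  −0.561·log₂(0.684) = 0.30739
  −0.246·log₂(0.198) = 0.57476
H(P,Q) = 1.4772 bits.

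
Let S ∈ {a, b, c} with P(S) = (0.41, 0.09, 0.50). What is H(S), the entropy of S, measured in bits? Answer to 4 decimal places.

H(S) = −Σ p·log₂ p.
  −(0.41)·log₂(0.41) = 0.52738
  −(0.09)·log₂(0.09) = 0.31265
  −(0.50)·log₂(0.50) = 0.50000
Sum: 0.52738 + 0.31265 + 0.50000 = 1.3400 bits.

1.3400 bits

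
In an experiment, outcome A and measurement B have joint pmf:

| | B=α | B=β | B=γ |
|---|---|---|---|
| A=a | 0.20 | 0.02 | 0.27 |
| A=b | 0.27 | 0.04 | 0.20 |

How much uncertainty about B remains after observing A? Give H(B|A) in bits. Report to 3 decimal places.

Marginals: p(A) = (0.4900, 0.5100), p(B) = (0.4700, 0.0600, 0.4700).
H(B|A) = Σ p(A) · H(B|A=·).
  A=a: p=0.4900, H(B|A=a) = 1.1898
  A=b: p=0.5100, H(B|A=b) = 1.3034
Weighted sum = 1.248 bits.

1.248 bits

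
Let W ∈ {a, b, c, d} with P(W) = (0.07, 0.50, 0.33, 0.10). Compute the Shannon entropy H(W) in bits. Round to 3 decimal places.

1.629 bits

H(W) = −Σ p·log₂ p.
  −(0.07)·log₂(0.07) = 0.2686
  −(0.50)·log₂(0.50) = 0.5000
  −(0.33)·log₂(0.33) = 0.5278
  −(0.10)·log₂(0.10) = 0.3322
Sum: 0.2686 + 0.5000 + 0.5278 + 0.3322 = 1.629 bits.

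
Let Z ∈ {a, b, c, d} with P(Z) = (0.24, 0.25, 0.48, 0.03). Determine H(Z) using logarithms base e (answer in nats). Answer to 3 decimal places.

H(Z) = −Σ p·ln p.
  −(0.24)·ln(0.24) = 0.3425
  −(0.25)·ln(0.25) = 0.3466
  −(0.48)·ln(0.48) = 0.3523
  −(0.03)·ln(0.03) = 0.1052
Sum: 0.3425 + 0.3466 + 0.3523 + 0.1052 = 1.147 nats.

1.147 nats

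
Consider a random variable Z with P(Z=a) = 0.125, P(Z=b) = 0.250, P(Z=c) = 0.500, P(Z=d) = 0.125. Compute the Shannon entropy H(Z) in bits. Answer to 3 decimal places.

H(Z) = −Σ p·log₂ p.
  −(0.125)·log₂(0.125) = 0.3750
  −(0.250)·log₂(0.250) = 0.5000
  −(0.500)·log₂(0.500) = 0.5000
  −(0.125)·log₂(0.125) = 0.3750
Sum: 0.3750 + 0.5000 + 0.5000 + 0.3750 = 1.750 bits.

1.750 bits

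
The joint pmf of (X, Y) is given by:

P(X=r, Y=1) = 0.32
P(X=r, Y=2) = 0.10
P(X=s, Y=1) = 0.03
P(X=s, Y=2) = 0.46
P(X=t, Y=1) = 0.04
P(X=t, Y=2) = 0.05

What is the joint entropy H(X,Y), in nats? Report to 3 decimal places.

1.336 nats

H(X,Y) = −Σ p(x,y)·ln p(x,y) over all 6 cells.
  cell (r,1): −0.32·ln0.32 = 0.3646
  cell (r,2): −0.10·ln0.10 = 0.2303
  cell (s,1): −0.03·ln0.03 = 0.1052
  cell (s,2): −0.46·ln0.46 = 0.3572
  cell (t,1): −0.04·ln0.04 = 0.1288
  cell (t,2): −0.05·ln0.05 = 0.1498
Sum = 1.336 nats.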